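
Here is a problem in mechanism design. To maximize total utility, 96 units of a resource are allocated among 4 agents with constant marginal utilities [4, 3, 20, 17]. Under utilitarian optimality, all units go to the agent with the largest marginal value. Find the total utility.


Step 1: The marginal utilities are [4, 3, 20, 17]
Step 2: The highest marginal utility is 20
Step 3: All 96 units go to that agent
Step 4: Total utility = 20 * 96 = 1920

1920


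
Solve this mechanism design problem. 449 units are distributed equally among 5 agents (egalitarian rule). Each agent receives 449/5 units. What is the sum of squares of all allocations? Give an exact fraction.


Step 1: Each agent's share = 449/5
Step 2: Square of each share = (449/5)^2 = 201601/25
Step 3: Sum of squares = 5 * 201601/25 = 201601/5

201601/5


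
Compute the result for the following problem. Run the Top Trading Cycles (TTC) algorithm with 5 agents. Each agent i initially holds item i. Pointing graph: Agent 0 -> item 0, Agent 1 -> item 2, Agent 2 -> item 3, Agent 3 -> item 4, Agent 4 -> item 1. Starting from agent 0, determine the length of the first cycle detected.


Step 1: Trace the pointer graph from agent 0: 0 -> 0
Step 2: A cycle is detected when we revisit agent 0
Step 3: The cycle is: 0 -> 0
Step 4: Cycle length = 1

1


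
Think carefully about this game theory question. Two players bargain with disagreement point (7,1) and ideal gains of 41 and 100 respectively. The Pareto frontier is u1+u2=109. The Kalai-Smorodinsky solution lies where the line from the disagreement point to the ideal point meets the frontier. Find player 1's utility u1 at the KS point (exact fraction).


Step 1: At the KS point, (u1-d1)/r1 = (u2-d2)/r2 = t and u1+u2 = 109
Step 2: u1 = d1 + r1*t and u2 = d2 + r2*t, so (d1 + r1*t) + (d2 + r2*t) = 109
Step 3: t = (109 - 7 - 1)/(41 + 100) = 101/141
Step 4: u1 = d1 + r1*t = 7 + 41 * 101/141 = 5128/141
Step 5: (Check: u2 = d2 + r2*t = 10241/141; u1+u2 = 5128/141 + 10241/141 = 109, on the frontier.)

5128/141


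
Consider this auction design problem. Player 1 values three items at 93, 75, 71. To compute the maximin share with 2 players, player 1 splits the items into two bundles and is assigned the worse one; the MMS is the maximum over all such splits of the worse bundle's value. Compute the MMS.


Step 1: Item values = 93, 75, 71
Step 2: Enumerate all 2-bundle partitions and take the smaller bundle:
  Partition 1: {93} vs {75,71} -> bundles 93, 146; min = 93
  Partition 2: {75} vs {93,71} -> bundles 75, 164; min = 75
  Partition 3: {71} vs {93,75} -> bundles 71, 168; min = 71
Step 3: MMS = max(93, 75, 71) = 93

93


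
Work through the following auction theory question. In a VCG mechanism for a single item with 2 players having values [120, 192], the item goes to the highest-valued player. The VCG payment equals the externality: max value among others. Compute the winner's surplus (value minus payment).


Step 1: The winner is the agent with the highest value: agent 1 with value 192
Step 2: Values of other agents: [120]
Step 3: VCG payment = max of others' values = 120
Step 4: Surplus = 192 - 120 = 72

72


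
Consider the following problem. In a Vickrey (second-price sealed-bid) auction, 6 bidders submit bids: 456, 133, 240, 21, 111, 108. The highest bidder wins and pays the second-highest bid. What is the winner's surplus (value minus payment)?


Step 1: Sort bids in descending order: 456, 240, 133, 111, 108, 21
Step 2: The winning bid is the highest: 456
Step 3: The payment equals the second-highest bid: 240
Step 4: Surplus = winner's bid - payment = 456 - 240 = 216

216


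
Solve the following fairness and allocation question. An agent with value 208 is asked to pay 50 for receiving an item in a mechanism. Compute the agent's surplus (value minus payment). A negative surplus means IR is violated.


Step 1: Surplus = value - payment = 208 - 50 = 158
Step 2: IR is satisfied (surplus >= 0)

158


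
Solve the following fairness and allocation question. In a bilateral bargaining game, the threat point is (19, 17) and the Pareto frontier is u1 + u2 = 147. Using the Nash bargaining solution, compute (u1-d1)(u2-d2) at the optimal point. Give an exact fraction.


Step 1: The Nash solution splits surplus symmetrically above the disagreement point
Step 2: u1 = (total + d1 - d2)/2 = (147 + 19 - 17)/2 = 149/2
Step 3: u2 = (total - d1 + d2)/2 = (147 - 19 + 17)/2 = 145/2
Step 4: Nash product = (149/2 - 19) * (145/2 - 17)
Step 5: = 111/2 * 111/2 = 12321/4

12321/4


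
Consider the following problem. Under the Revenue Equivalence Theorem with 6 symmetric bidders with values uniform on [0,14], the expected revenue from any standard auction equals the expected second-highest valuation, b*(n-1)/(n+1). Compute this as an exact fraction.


Step 1: By Revenue Equivalence, expected revenue = b*(n-1)/(n+1)
Step 2: Substituting n = 6, b = 14
Step 3: Revenue = 14*(6-1)/(6+1) = 14*5/7
Step 4: Revenue = 70/7 = 10

10


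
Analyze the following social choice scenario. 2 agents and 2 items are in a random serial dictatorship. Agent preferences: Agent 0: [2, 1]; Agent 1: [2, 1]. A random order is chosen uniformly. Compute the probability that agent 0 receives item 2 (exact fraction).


Step 1: Agent 0 wants item 2
Step 2: There are 2 possible orderings of agents
Step 3: In 1 orderings, agent 0 gets item 2
Step 4: Probability = 1/2

1/2


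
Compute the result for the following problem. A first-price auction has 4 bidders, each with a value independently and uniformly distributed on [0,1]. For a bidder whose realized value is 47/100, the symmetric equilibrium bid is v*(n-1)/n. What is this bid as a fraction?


Step 1: The symmetric BNE bidding function is b(v) = v * (n-1) / n
Step 2: Substitute v = 47/100 and n = 4
Step 3: b = 47/100 * 3/4
Step 4: b = 141/400

141/400


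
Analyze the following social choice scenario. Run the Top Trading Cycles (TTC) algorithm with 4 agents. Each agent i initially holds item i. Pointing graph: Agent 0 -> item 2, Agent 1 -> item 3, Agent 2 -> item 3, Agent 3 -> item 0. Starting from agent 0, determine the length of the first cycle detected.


Step 1: Trace the pointer graph from agent 0: 0 -> 2 -> 3 -> 0
Step 2: A cycle is detected when we revisit agent 0
Step 3: The cycle is: 0 -> 2 -> 3 -> 0
Step 4: Cycle length = 3

3


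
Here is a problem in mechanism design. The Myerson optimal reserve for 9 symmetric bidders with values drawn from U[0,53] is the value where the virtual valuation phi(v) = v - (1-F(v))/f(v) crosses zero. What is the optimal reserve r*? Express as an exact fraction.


Step 1: For U[0,53], F(v) = v/53 and f(v) = 1/53
Step 2: phi(v) = v - (1 - v/53)/(1/53) = v - (53 - v) = 2v - 53
Step 3: Set phi(r*) = 0: 2r* - 53 = 0
Step 4: r* = 53/2 (the number of bidders n = 9 does not enter)

53/2


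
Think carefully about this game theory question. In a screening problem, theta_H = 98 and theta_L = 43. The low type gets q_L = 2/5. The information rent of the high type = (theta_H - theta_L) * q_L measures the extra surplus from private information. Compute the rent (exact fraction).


Step 1: theta_H - theta_L = 98 - 43 = 55
Step 2: Information rent = (theta_H - theta_L) * q_L
Step 3: = 55 * 2/5
Step 4: = 22

22


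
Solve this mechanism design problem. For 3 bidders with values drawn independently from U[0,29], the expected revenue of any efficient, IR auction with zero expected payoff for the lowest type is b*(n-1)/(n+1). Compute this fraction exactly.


Step 1: By Revenue Equivalence, expected revenue = b*(n-1)/(n+1)
Step 2: Substituting n = 3, b = 29
Step 3: Revenue = 29*(3-1)/(3+1) = 29*2/4
Step 4: Revenue = 58/4 = 29/2

29/2


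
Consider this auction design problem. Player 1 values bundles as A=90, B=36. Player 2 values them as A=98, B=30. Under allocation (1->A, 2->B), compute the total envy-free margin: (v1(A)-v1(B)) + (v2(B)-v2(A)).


Step 1: Player 1's margin = v1(A) - v1(B) = 90 - 36 = 54
Step 2: Player 2's margin = v2(B) - v2(A) = 30 - 98 = -68
Step 3: Total margin = 54 + -68 = -14

-14


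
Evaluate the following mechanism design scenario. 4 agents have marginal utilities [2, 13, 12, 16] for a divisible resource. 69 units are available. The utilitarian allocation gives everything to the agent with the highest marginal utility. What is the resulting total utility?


Step 1: The marginal utilities are [2, 13, 12, 16]
Step 2: The highest marginal utility is 16
Step 3: All 69 units go to that agent
Step 4: Total utility = 16 * 69 = 1104

1104


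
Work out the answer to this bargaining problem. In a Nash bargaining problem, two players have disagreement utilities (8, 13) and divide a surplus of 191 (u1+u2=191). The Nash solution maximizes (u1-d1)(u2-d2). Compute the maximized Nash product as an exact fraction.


Step 1: The Nash solution splits surplus symmetrically above the disagreement point
Step 2: u1 = (total + d1 - d2)/2 = (191 + 8 - 13)/2 = 93
Step 3: u2 = (total - d1 + d2)/2 = (191 - 8 + 13)/2 = 98
Step 4: Nash product = (93 - 8) * (98 - 13)
Step 5: = 85 * 85 = 7225

7225


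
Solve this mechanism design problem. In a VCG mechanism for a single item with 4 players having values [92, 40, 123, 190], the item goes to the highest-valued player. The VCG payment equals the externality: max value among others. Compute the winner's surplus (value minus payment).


Step 1: The winner is the agent with the highest value: agent 3 with value 190
Step 2: Values of other agents: [92, 40, 123]
Step 3: VCG payment = max of others' values = 123
Step 4: Surplus = 190 - 123 = 67

67


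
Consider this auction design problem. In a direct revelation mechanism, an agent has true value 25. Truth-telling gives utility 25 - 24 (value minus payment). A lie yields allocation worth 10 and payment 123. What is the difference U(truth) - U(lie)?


Step 1: U(truth) = value - payment = 25 - 24 = 1
Step 2: U(lie) = allocation - payment = 10 - 123 = -113
Step 3: IC gap = 1 - (-113) = 114

114


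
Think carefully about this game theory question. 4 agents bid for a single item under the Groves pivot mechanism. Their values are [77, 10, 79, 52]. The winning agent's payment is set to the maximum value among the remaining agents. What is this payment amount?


Step 1: The efficient winner is agent 2 with value 79
Step 2: Other agents' values: [77, 10, 52]
Step 3: Pivot payment = max(others) = 77
Step 4: The winner pays 77

77


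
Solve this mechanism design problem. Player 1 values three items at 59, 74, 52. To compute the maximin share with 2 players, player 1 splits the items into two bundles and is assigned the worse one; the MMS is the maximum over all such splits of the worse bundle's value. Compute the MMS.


Step 1: Item values = 59, 74, 52
Step 2: Enumerate all 2-bundle partitions and take the smaller bundle:
  Partition 1: {59} vs {74,52} -> bundles 59, 126; min = 59
  Partition 2: {74} vs {59,52} -> bundles 74, 111; min = 74
  Partition 3: {52} vs {59,74} -> bundles 52, 133; min = 52
Step 3: MMS = max(59, 74, 52) = 74

74


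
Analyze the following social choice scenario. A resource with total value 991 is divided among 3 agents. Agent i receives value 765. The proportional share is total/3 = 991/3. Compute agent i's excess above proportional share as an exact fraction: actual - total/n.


Step 1: Proportional share = 991/3
Step 2: Agent's actual allocation = 765
Step 3: Excess = 765 - 991/3 = 1304/3

1304/3


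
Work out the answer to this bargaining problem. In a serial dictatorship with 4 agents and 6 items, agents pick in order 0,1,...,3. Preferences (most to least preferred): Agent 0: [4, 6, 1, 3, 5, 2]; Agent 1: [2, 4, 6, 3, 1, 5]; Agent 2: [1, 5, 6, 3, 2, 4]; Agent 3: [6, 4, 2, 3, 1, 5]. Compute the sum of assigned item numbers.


Step 1: Agent 0 picks item 4
Step 2: Agent 1 picks item 2
Step 3: Agent 2 picks item 1
Step 4: Agent 3 picks item 6
Step 5: Sum = 4 + 2 + 1 + 6 = 13

13


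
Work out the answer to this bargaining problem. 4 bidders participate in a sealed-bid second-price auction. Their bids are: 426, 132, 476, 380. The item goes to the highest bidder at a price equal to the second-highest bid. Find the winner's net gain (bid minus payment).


Step 1: Sort bids in descending order: 476, 426, 380, 132
Step 2: The winning bid is the highest: 476
Step 3: The payment equals the second-highest bid: 426
Step 4: Surplus = winner's bid - payment = 476 - 426 = 50

50


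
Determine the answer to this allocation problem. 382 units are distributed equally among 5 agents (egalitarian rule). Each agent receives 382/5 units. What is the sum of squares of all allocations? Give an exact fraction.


Step 1: Each agent's share = 382/5
Step 2: Square of each share = (382/5)^2 = 145924/25
Step 3: Sum of squares = 5 * 145924/25 = 145924/5

145924/5


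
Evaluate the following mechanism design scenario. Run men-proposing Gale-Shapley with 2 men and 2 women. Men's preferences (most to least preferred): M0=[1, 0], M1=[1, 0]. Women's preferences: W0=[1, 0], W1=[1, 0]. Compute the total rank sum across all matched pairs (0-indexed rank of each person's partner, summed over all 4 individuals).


Step 1: Run Gale-Shapley (men propose, women hold best offer):
  M0 proposes to W1; she accepts
  M1 proposes to W1; she switches from M0
  M0 proposes to W0; she accepts
Step 2: Final matching: W0-M0, W1-M1
Step 3: 0-indexed ranks (man's rank of his match, then woman's): 1 + 1 + 0 + 0
Step 4: Total rank sum = 2

2


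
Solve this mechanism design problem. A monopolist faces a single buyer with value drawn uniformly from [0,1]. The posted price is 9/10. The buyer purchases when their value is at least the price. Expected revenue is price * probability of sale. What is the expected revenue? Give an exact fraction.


Step 1: Posted price r = 9/10, value support [0,1]
Step 2: P(v >= r) = (1 - 9/10)/1 = 1/10
Step 3: Expected revenue = r * P(v >= r) = 9/10 * 1/10
Step 4: Revenue = 9/100

9/100


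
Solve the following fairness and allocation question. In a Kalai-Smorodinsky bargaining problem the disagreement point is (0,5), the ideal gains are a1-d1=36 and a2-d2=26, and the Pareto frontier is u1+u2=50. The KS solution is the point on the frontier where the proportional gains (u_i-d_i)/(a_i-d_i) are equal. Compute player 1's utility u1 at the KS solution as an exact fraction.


Step 1: At the KS point, (u1-d1)/r1 = (u2-d2)/r2 = t and u1+u2 = 50
Step 2: u1 = d1 + r1*t and u2 = d2 + r2*t, so (d1 + r1*t) + (d2 + r2*t) = 50
Step 3: t = (50 - 0 - 5)/(36 + 26) = 45/62
Step 4: u1 = d1 + r1*t = 0 + 36 * 45/62 = 810/31
Step 5: (Check: u2 = d2 + r2*t = 740/31; u1+u2 = 810/31 + 740/31 = 50, on the frontier.)

810/31


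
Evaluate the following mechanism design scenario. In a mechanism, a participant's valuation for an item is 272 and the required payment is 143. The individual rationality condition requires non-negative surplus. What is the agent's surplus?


Step 1: Surplus = value - payment = 272 - 143 = 129
Step 2: IR is satisfied (surplus >= 0)

129


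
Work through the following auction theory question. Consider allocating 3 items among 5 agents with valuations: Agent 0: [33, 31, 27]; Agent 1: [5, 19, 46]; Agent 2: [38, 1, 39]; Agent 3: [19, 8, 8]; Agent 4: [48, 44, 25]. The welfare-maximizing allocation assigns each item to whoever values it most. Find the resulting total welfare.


Step 1: For each item, find the maximum value among all agents.
Step 2: Item 0 -> Agent 4 (value 48)
Step 3: Item 1 -> Agent 4 (value 44)
Step 4: Item 2 -> Agent 1 (value 46)
Step 5: Total welfare = 48 + 44 + 46 = 138

138


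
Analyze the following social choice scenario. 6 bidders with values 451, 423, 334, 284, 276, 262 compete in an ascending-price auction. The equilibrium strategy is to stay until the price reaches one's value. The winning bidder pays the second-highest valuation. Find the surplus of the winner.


Step 1: Identify the highest value: 451
Step 2: Identify the second-highest value: 423
Step 3: The final price = second-highest value = 423
Step 4: Surplus = 451 - 423 = 28

28


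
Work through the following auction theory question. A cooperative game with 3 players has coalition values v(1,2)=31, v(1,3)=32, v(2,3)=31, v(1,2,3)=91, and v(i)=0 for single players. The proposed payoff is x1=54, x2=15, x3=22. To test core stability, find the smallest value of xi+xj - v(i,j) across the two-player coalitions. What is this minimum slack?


Step 1: Slack for coalition (1,2): x1+x2 - v12 = 69 - 31 = 38
Step 2: Slack for coalition (1,3): x1+x3 - v13 = 76 - 32 = 44
Step 3: Slack for coalition (2,3): x2+x3 - v23 = 37 - 31 = 6
Step 4: Minimum slack = min(38, 44, 6) = 6, attained by (2,3); no pair can gain by deviating, so the allocation is in the core

6


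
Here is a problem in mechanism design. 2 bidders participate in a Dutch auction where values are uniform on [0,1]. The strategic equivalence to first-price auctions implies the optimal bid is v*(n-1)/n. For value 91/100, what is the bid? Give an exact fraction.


Step 1: Dutch auctions are strategically equivalent to first-price auctions
Step 2: The equilibrium bid is b(v) = v*(n-1)/n
Step 3: b = 91/100 * 1/2
Step 4: b = 91/200

91/200


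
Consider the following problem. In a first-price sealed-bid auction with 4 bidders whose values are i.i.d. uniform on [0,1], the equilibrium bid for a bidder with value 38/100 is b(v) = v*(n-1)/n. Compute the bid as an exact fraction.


Step 1: The symmetric BNE bidding function is b(v) = v * (n-1) / n
Step 2: Substitute v = 19/50 and n = 4
Step 3: b = 19/50 * 3/4
Step 4: b = 57/200

57/200


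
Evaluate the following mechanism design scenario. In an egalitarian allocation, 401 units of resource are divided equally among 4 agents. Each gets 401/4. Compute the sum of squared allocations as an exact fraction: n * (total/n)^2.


Step 1: Each agent's share = 401/4
Step 2: Square of each share = (401/4)^2 = 160801/16
Step 3: Sum of squares = 4 * 160801/16 = 160801/4

160801/4


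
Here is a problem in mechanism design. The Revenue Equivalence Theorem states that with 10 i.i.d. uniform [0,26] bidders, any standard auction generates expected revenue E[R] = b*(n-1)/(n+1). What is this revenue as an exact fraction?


Step 1: By Revenue Equivalence, expected revenue = b*(n-1)/(n+1)
Step 2: Substituting n = 10, b = 26
Step 3: Revenue = 26*(10-1)/(10+1) = 26*9/11
Step 4: Revenue = 234/11

234/11


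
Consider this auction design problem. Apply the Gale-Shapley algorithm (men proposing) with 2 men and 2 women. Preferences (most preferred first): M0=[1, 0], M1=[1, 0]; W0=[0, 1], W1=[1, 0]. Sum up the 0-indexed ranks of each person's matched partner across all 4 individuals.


Step 1: Run Gale-Shapley (men propose, women hold best offer):
  M0 proposes to W1; she accepts
  M1 proposes to W1; she switches from M0
  M0 proposes to W0; she accepts
Step 2: Final matching: W0-M0, W1-M1
Step 3: 0-indexed ranks (man's rank of his match, then woman's): 1 + 0 + 0 + 0
Step 4: Total rank sum = 1

1


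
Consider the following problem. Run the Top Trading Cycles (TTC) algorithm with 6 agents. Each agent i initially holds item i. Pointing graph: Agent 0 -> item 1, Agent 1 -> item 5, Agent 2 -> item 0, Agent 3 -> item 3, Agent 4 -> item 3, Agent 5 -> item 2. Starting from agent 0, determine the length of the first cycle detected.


Step 1: Trace the pointer graph from agent 0: 0 -> 1 -> 5 -> 2 -> 0
Step 2: A cycle is detected when we revisit agent 0
Step 3: The cycle is: 0 -> 1 -> 5 -> 2 -> 0
Step 4: Cycle length = 4

4


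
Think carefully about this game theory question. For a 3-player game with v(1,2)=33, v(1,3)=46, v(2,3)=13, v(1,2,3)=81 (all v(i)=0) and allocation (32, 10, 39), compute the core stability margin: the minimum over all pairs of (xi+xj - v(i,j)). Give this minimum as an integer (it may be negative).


Step 1: Slack for coalition (1,2): x1+x2 - v12 = 42 - 33 = 9
Step 2: Slack for coalition (1,3): x1+x3 - v13 = 71 - 46 = 25
Step 3: Slack for coalition (2,3): x2+x3 - v23 = 49 - 13 = 36
Step 4: Minimum slack = min(9, 25, 36) = 9, attained by (1,2); no pair can gain by deviating, so the allocation is in the core

9


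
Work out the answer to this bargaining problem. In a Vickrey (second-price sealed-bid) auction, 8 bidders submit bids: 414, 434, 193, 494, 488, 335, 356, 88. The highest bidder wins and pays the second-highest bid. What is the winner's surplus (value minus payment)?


Step 1: Sort bids in descending order: 494, 488, 434, 414, 356, 335, 193, 88
Step 2: The winning bid is the highest: 494
Step 3: The payment equals the second-highest bid: 488
Step 4: Surplus = winner's bid - payment = 494 - 488 = 6

6


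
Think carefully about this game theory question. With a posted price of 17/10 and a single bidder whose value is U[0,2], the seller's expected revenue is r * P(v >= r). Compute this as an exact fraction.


Step 1: Posted price r = 17/10, value support [0,2]
Step 2: P(v >= r) = (2 - 17/10)/2 = 3/20
Step 3: Expected revenue = r * P(v >= r) = 17/10 * 3/20
Step 4: Revenue = 51/200

51/200


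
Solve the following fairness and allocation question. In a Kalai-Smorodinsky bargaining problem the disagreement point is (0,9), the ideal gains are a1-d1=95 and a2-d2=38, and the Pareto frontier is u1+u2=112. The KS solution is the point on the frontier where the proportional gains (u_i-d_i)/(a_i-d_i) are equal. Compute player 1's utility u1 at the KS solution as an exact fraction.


Step 1: At the KS point, (u1-d1)/r1 = (u2-d2)/r2 = t and u1+u2 = 112
Step 2: u1 = d1 + r1*t and u2 = d2 + r2*t, so (d1 + r1*t) + (d2 + r2*t) = 112
Step 3: t = (112 - 0 - 9)/(95 + 38) = 103/133
Step 4: u1 = d1 + r1*t = 0 + 95 * 103/133 = 515/7
Step 5: (Check: u2 = d2 + r2*t = 269/7; u1+u2 = 515/7 + 269/7 = 112, on the frontier.)

515/7


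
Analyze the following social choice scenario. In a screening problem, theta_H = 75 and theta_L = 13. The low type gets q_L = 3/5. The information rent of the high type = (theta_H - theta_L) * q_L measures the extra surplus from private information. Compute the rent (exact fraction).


Step 1: theta_H - theta_L = 75 - 13 = 62
Step 2: Information rent = (theta_H - theta_L) * q_L
Step 3: = 62 * 3/5
Step 4: = 186/5

186/5


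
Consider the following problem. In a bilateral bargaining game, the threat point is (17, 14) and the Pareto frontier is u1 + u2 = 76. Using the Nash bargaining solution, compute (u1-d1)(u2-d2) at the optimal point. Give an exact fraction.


Step 1: The Nash solution splits surplus symmetrically above the disagreement point
Step 2: u1 = (total + d1 - d2)/2 = (76 + 17 - 14)/2 = 79/2
Step 3: u2 = (total - d1 + d2)/2 = (76 - 17 + 14)/2 = 73/2
Step 4: Nash product = (79/2 - 17) * (73/2 - 14)
Step 5: = 45/2 * 45/2 = 2025/4

2025/4


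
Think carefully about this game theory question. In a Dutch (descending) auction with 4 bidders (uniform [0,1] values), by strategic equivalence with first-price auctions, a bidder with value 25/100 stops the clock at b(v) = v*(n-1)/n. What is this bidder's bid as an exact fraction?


Step 1: Dutch auctions are strategically equivalent to first-price auctions
Step 2: The equilibrium bid is b(v) = v*(n-1)/n
Step 3: b = 1/4 * 3/4
Step 4: b = 3/16

3/16


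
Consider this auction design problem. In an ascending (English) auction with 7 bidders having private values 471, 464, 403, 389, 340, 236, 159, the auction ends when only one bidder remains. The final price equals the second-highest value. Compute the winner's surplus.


Step 1: Identify the highest value: 471
Step 2: Identify the second-highest value: 464
Step 3: The final price = second-highest value = 464
Step 4: Surplus = 471 - 464 = 7

7


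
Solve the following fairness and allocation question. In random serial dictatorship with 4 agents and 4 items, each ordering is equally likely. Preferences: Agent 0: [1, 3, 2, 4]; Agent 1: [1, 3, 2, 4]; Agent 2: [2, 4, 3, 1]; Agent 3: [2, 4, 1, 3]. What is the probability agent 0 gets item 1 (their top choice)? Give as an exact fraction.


Step 1: Agent 0 wants item 1
Step 2: There are 24 possible orderings of agents
Step 3: In 12 orderings, agent 0 gets item 1
Step 4: Probability = 12/24 = 1/2

1/2


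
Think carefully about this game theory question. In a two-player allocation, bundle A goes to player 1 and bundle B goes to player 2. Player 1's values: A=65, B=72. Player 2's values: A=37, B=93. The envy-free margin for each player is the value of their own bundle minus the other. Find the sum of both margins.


Step 1: Player 1's margin = v1(A) - v1(B) = 65 - 72 = -7
Step 2: Player 2's margin = v2(B) - v2(A) = 93 - 37 = 56
Step 3: Total margin = -7 + 56 = 49

49


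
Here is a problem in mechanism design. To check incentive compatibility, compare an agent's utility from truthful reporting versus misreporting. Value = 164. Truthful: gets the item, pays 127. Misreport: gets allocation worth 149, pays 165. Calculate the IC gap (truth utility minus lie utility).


Step 1: U(truth) = value - payment = 164 - 127 = 37
Step 2: U(lie) = allocation - payment = 149 - 165 = -16
Step 3: IC gap = 37 - (-16) = 53

53


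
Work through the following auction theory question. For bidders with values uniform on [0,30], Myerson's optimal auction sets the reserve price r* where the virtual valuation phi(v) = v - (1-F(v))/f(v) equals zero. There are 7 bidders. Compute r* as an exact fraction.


Step 1: For U[0,30], F(v) = v/30 and f(v) = 1/30
Step 2: phi(v) = v - (1 - v/30)/(1/30) = v - (30 - v) = 2v - 30
Step 3: Set phi(r*) = 0: 2r* - 30 = 0
Step 4: r* = 30/2 = 15 (the number of bidders n = 7 does not enter)

15


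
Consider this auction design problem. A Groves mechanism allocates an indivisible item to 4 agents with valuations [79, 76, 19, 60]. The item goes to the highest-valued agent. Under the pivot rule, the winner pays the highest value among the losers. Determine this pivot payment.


Step 1: The efficient winner is agent 0 with value 79
Step 2: Other agents' values: [76, 19, 60]
Step 3: Pivot payment = max(others) = 76
Step 4: The winner pays 76

76


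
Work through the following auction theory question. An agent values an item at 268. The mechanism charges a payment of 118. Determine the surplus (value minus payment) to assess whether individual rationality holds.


Step 1: Surplus = value - payment = 268 - 118 = 150
Step 2: IR is satisfied (surplus >= 0)

150


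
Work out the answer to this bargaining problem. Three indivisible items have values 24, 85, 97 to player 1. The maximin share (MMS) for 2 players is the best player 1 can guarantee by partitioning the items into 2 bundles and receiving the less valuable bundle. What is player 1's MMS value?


Step 1: Item values = 24, 85, 97
Step 2: Enumerate all 2-bundle partitions and take the smaller bundle:
  Partition 1: {24} vs {85,97} -> bundles 24, 182; min = 24
  Partition 2: {85} vs {24,97} -> bundles 85, 121; min = 85
  Partition 3: {97} vs {24,85} -> bundles 97, 109; min = 97
Step 3: MMS = max(24, 85, 97) = 97

97


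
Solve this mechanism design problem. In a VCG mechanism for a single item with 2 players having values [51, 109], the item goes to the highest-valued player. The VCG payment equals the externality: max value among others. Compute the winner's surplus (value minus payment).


Step 1: The winner is the agent with the highest value: agent 1 with value 109
Step 2: Values of other agents: [51]
Step 3: VCG payment = max of others' values = 51
Step 4: Surplus = 109 - 51 = 58

58


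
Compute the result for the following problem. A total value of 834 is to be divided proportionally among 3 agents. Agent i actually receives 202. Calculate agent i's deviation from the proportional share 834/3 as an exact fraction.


Step 1: Proportional share = 834/3 = 278
Step 2: Agent's actual allocation = 202
Step 3: Excess = 202 - 278 = -76

-76


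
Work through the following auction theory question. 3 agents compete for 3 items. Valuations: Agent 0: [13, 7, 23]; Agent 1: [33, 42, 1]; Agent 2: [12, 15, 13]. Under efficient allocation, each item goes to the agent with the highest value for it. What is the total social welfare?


Step 1: For each item, find the maximum value among all agents.
Step 2: Item 0 -> Agent 1 (value 33)
Step 3: Item 1 -> Agent 1 (value 42)
Step 4: Item 2 -> Agent 0 (value 23)
Step 5: Total welfare = 33 + 42 + 23 = 98

98


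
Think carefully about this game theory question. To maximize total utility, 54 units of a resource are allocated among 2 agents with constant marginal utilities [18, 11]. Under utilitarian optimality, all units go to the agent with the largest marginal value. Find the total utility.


Step 1: The marginal utilities are [18, 11]
Step 2: The highest marginal utility is 18
Step 3: All 54 units go to that agent
Step 4: Total utility = 18 * 54 = 972

972


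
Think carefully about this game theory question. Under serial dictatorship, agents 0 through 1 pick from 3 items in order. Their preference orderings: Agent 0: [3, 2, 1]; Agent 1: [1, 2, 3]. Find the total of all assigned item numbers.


Step 1: Agent 0 picks item 3
Step 2: Agent 1 picks item 1
Step 3: Sum = 3 + 1 = 4

4


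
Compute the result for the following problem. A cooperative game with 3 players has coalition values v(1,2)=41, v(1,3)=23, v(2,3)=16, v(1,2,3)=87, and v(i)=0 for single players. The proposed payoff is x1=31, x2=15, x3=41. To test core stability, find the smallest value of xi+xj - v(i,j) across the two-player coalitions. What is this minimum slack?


Step 1: Slack for coalition (1,2): x1+x2 - v12 = 46 - 41 = 5
Step 2: Slack for coalition (1,3): x1+x3 - v13 = 72 - 23 = 49
Step 3: Slack for coalition (2,3): x2+x3 - v23 = 56 - 16 = 40
Step 4: Minimum slack = min(5, 49, 40) = 5, attained by (1,2); no pair can gain by deviating, so the allocation is in the core

5


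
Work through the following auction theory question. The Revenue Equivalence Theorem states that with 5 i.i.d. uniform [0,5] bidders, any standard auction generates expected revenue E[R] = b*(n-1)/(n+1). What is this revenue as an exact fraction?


Step 1: By Revenue Equivalence, expected revenue = b*(n-1)/(n+1)
Step 2: Substituting n = 5, b = 5
Step 3: Revenue = 5*(5-1)/(5+1) = 5*4/6
Step 4: Revenue = 20/6 = 10/3

10/3


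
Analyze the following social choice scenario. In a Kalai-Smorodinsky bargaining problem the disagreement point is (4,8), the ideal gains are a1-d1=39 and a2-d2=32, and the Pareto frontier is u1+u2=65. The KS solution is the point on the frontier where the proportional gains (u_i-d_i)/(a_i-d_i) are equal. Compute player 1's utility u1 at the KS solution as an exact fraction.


Step 1: At the KS point, (u1-d1)/r1 = (u2-d2)/r2 = t and u1+u2 = 65
Step 2: u1 = d1 + r1*t and u2 = d2 + r2*t, so (d1 + r1*t) + (d2 + r2*t) = 65
Step 3: t = (65 - 4 - 8)/(39 + 32) = 53/71
Step 4: u1 = d1 + r1*t = 4 + 39 * 53/71 = 2351/71
Step 5: (Check: u2 = d2 + r2*t = 2264/71; u1+u2 = 2351/71 + 2264/71 = 65, on the frontier.)

2351/71


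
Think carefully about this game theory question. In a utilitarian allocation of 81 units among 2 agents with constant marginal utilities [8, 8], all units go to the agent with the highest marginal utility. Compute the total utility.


Step 1: The marginal utilities are [8, 8]
Step 2: The highest marginal utility is 8
Step 3: All 81 units go to that agent
Step 4: Total utility = 8 * 81 = 648

648


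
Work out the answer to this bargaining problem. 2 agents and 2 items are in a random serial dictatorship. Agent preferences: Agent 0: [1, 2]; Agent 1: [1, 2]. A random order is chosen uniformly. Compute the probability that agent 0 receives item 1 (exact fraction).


Step 1: Agent 0 wants item 1
Step 2: There are 2 possible orderings of agents
Step 3: In 1 orderings, agent 0 gets item 1
Step 4: Probability = 1/2

1/2


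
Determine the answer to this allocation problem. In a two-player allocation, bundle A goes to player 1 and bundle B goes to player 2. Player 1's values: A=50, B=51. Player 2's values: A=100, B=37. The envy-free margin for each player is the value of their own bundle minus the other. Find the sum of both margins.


Step 1: Player 1's margin = v1(A) - v1(B) = 50 - 51 = -1
Step 2: Player 2's margin = v2(B) - v2(A) = 37 - 100 = -63
Step 3: Total margin = -1 + -63 = -64

-64


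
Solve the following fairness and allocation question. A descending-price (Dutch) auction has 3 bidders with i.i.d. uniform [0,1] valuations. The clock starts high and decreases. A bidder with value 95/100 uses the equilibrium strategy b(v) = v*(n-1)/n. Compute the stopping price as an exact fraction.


Step 1: Dutch auctions are strategically equivalent to first-price auctions
Step 2: The equilibrium bid is b(v) = v*(n-1)/n
Step 3: b = 19/20 * 2/3
Step 4: b = 19/30

19/30


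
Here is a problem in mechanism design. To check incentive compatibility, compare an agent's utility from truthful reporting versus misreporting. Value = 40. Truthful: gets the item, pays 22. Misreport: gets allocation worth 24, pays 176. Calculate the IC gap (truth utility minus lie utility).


Step 1: U(truth) = value - payment = 40 - 22 = 18
Step 2: U(lie) = allocation - payment = 24 - 176 = -152
Step 3: IC gap = 18 - (-152) = 170

170


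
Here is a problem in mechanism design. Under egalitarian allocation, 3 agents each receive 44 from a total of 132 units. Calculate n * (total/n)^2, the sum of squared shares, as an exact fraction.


Step 1: Each agent's share = 132/3 = 44
Step 2: Square of each share = (44)^2 = 1936
Step 3: Sum of squares = 3 * 1936 = 5808

5808


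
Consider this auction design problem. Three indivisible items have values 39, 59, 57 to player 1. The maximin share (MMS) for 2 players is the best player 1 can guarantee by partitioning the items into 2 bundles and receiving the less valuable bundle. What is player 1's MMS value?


Step 1: Item values = 39, 59, 57
Step 2: Enumerate all 2-bundle partitions and take the smaller bundle:
  Partition 1: {39} vs {59,57} -> bundles 39, 116; min = 39
  Partition 2: {59} vs {39,57} -> bundles 59, 96; min = 59
  Partition 3: {57} vs {39,59} -> bundles 57, 98; min = 57
Step 3: MMS = max(39, 59, 57) = 59

59


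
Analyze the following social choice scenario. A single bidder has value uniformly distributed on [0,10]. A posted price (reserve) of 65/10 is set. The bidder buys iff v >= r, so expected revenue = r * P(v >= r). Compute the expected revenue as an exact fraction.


Step 1: Posted price r = 13/2, value support [0,10]
Step 2: P(v >= r) = (10 - 13/2)/10 = 7/20
Step 3: Expected revenue = r * P(v >= r) = 13/2 * 7/20
Step 4: Revenue = 91/40

91/40


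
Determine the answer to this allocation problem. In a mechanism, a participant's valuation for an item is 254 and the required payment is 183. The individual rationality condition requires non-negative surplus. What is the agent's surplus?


Step 1: Surplus = value - payment = 254 - 183 = 71
Step 2: IR is satisfied (surplus >= 0)

71


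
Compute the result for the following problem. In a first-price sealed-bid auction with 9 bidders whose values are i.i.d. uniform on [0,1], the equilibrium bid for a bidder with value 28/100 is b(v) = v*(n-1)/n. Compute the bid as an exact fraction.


Step 1: The symmetric BNE bidding function is b(v) = v * (n-1) / n
Step 2: Substitute v = 7/25 and n = 9
Step 3: b = 7/25 * 8/9
Step 4: b = 56/225

56/225


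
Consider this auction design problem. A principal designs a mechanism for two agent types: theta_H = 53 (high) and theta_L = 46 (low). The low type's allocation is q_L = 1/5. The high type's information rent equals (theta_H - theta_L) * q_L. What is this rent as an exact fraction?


Step 1: theta_H - theta_L = 53 - 46 = 7
Step 2: Information rent = (theta_H - theta_L) * q_L
Step 3: = 7 * 1/5
Step 4: = 7/5

7/5


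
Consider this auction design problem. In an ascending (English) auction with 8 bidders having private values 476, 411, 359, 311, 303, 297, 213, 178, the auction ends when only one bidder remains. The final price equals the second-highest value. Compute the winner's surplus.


Step 1: Identify the highest value: 476
Step 2: Identify the second-highest value: 411
Step 3: The final price = second-highest value = 411
Step 4: Surplus = 476 - 411 = 65

65


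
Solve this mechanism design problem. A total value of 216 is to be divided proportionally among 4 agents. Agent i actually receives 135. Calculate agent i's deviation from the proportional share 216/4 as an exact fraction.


Step 1: Proportional share = 216/4 = 54
Step 2: Agent's actual allocation = 135
Step 3: Excess = 135 - 54 = 81

81


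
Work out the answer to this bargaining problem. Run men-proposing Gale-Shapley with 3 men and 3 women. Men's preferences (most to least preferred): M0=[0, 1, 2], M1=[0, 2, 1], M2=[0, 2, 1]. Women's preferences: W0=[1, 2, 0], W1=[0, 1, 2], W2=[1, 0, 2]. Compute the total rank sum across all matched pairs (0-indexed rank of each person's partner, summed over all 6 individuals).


Step 1: Run Gale-Shapley (men propose, women hold best offer):
  M0 proposes to W0; she accepts
  M1 proposes to W0; she switches from M0
  M2 proposes to W0; rejected
  M2 proposes to W2; she accepts
  M0 proposes to W1; she accepts
Step 2: Final matching: W0-M1, W1-M0, W2-M2
Step 3: 0-indexed ranks (man's rank of his match, then woman's): 0 + 0 + 1 + 0 + 1 + 2
Step 4: Total rank sum = 4

4


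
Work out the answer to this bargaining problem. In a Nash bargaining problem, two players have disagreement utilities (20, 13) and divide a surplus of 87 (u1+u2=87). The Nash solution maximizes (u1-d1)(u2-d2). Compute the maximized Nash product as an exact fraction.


Step 1: The Nash solution splits surplus symmetrically above the disagreement point
Step 2: u1 = (total + d1 - d2)/2 = (87 + 20 - 13)/2 = 47
Step 3: u2 = (total - d1 + d2)/2 = (87 - 20 + 13)/2 = 40
Step 4: Nash product = (47 - 20) * (40 - 13)
Step 5: = 27 * 27 = 729

729


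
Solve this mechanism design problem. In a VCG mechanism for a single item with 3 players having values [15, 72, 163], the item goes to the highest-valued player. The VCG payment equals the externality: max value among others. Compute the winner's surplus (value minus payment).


Step 1: The winner is the agent with the highest value: agent 2 with value 163
Step 2: Values of other agents: [15, 72]
Step 3: VCG payment = max of others' values = 72
Step 4: Surplus = 163 - 72 = 91

91


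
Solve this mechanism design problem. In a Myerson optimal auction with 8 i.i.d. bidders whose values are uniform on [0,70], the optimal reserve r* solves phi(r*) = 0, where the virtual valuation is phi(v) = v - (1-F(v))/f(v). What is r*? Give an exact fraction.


Step 1: For U[0,70], F(v) = v/70 and f(v) = 1/70
Step 2: phi(v) = v - (1 - v/70)/(1/70) = v - (70 - v) = 2v - 70
Step 3: Set phi(r*) = 0: 2r* - 70 = 0
Step 4: r* = 70/2 = 35 (the number of bidders n = 8 does not enter)

35


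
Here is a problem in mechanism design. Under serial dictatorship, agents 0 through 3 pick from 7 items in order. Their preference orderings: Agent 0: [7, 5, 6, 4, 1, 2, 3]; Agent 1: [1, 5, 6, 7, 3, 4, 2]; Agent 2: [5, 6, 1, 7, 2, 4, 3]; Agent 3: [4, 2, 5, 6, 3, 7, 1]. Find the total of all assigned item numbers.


Step 1: Agent 0 picks item 7
Step 2: Agent 1 picks item 1
Step 3: Agent 2 picks item 5
Step 4: Agent 3 picks item 4
Step 5: Sum = 7 + 1 + 5 + 4 = 17

17


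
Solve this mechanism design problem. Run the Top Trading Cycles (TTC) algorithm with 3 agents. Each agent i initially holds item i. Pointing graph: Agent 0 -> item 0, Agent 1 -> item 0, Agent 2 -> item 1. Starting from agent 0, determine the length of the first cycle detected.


Step 1: Trace the pointer graph from agent 0: 0 -> 0
Step 2: A cycle is detected when we revisit agent 0
Step 3: The cycle is: 0 -> 0
Step 4: Cycle length = 1

1


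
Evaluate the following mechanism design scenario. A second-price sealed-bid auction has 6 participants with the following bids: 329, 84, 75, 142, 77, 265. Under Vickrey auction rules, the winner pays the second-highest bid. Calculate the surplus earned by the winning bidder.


Step 1: Sort bids in descending order: 329, 265, 142, 84, 77, 75
Step 2: The winning bid is the highest: 329
Step 3: The payment equals the second-highest bid: 265
Step 4: Surplus = winner's bid - payment = 329 - 265 = 64

64
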